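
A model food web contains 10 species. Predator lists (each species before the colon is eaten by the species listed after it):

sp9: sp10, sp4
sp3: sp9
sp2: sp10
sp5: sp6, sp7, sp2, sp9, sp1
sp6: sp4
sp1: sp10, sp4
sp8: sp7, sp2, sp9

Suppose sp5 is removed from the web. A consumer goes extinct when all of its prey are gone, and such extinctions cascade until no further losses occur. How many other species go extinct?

2

Remove sp5.
Round 1: sp6 (all prey gone), sp1 (all prey gone) → extinct.
No further losses. Total secondary extinctions: 2.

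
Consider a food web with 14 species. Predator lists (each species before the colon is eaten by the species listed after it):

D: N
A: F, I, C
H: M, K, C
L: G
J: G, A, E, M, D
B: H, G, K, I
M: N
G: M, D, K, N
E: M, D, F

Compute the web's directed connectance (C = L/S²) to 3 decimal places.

The web has S = 14 species and L = 25 feeding links.
C = L / S² = 25 / 196 = 0.1276 ≈ 0.128.

C = 0.128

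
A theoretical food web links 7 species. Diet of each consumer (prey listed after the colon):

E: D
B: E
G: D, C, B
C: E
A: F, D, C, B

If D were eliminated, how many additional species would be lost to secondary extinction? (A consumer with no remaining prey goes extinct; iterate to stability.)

4

Remove D.
Round 1: E (all prey gone) → extinct.
Round 2: C (all prey gone), B (all prey gone) → extinct.
Round 3: G (all prey gone) → extinct.
No further losses. Total secondary extinctions: 4.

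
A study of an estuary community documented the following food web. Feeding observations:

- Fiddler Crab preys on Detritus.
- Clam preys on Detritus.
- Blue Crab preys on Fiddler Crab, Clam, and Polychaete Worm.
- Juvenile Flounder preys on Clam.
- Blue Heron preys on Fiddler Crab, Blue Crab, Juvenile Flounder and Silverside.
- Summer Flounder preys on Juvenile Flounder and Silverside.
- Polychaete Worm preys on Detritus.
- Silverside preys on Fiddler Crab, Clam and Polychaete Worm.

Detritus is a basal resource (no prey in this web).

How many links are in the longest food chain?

3 links

One longest chain: Detritus → Clam → Juvenile Flounder → Blue Heron.
It has 4 species and 3 links.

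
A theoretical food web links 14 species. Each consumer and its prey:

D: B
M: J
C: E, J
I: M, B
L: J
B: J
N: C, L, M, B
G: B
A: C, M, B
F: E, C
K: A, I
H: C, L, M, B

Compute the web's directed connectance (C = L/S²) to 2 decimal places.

The web has S = 14 species and L = 24 feeding links.
C = L / S² = 24 / 196 = 0.1224 ≈ 0.12.

C = 0.12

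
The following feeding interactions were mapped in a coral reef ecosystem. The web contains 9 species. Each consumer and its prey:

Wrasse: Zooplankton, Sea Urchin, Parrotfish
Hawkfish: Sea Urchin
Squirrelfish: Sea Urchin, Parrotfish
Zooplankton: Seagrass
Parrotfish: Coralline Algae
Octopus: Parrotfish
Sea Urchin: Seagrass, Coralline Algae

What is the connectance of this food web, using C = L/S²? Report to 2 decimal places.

The web has S = 9 species and L = 11 feeding links.
C = L / S² = 11 / 81 = 0.1358 ≈ 0.14.

C = 0.14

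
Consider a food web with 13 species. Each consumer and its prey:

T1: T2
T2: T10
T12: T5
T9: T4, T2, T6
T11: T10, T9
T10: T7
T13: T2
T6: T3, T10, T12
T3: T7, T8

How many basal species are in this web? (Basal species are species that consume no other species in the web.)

Basal species (no prey listed): T7, T5, T4, T8.
Count: 4.

4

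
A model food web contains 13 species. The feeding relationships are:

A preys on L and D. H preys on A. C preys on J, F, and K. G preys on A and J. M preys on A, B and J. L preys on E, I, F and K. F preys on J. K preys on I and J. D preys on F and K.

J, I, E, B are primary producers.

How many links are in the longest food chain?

4 links

One longest chain: J → F → L → A → M.
It has 5 species and 4 links.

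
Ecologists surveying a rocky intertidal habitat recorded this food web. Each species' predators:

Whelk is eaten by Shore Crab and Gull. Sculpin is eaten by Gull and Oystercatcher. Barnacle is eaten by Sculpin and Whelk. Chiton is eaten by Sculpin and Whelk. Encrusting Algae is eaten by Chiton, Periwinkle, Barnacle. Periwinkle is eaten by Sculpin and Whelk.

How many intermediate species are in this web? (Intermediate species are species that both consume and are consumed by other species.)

5

Intermediate species (has both prey and predators): Barnacle, Chiton, Periwinkle, Whelk, Sculpin.
Count: 5.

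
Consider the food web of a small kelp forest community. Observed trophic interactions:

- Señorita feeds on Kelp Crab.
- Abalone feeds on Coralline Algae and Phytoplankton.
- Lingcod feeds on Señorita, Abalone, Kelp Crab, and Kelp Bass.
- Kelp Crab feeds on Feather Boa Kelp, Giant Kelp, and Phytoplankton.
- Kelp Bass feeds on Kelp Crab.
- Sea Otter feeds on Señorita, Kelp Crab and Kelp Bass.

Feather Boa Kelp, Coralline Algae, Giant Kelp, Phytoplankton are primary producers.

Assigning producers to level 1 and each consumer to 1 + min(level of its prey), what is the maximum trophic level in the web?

3

Producers (level 1): Feather Boa Kelp, Coralline Algae, Giant Kelp, Phytoplankton.
Following each consumer down to its lowest-level prey: Feather Boa Kelp → Kelp Crab → Señorita (levels 1 through 3).
All prey of Señorita (Kelp Crab 2) are at level 2 or above, so Señorita is at level 1 + 2 = 3.
Every consumer has at least one prey at level 2 or below, so none exceeds level 3.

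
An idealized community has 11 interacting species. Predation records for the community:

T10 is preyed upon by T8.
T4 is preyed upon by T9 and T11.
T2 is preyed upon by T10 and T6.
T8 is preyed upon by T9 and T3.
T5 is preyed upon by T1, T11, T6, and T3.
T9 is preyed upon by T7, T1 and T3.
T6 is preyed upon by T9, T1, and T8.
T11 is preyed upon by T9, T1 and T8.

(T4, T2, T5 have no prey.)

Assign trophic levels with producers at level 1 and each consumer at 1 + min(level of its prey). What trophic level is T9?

T4 is a producer → level 1.
T9 eats T4 → level 2.

Trophic level 2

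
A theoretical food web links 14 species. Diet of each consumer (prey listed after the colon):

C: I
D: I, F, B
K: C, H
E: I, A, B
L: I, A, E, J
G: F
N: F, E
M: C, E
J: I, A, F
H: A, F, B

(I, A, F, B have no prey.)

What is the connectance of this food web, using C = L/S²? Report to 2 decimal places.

The web has S = 14 species and L = 24 feeding links.
C = L / S² = 24 / 196 = 0.1224 ≈ 0.12.

C = 0.12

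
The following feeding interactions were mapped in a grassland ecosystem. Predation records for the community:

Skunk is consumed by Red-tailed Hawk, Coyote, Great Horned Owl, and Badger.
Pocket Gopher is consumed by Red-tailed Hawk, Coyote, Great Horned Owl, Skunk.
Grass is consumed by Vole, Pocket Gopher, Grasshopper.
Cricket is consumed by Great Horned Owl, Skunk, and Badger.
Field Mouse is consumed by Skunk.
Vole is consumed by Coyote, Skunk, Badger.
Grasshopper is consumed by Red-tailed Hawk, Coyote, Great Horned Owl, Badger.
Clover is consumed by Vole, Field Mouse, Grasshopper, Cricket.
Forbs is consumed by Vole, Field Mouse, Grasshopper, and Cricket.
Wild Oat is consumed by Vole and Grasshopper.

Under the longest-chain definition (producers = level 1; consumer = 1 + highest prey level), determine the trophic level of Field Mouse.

Forbs is a producer → level 1.
Field Mouse eats Forbs (level 1); other prey at levels: Clover 1 → level 2.

Trophic level 2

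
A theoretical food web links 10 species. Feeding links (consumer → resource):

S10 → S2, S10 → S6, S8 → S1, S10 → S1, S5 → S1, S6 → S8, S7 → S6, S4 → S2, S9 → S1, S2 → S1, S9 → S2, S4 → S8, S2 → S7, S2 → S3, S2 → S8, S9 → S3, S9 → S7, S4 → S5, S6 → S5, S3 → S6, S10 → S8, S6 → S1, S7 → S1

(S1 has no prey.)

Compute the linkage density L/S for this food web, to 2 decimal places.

L/S = 2.30

There are L = 23 links among S = 10 species.
L/S = 23/10 = 2.3000 ≈ 2.30.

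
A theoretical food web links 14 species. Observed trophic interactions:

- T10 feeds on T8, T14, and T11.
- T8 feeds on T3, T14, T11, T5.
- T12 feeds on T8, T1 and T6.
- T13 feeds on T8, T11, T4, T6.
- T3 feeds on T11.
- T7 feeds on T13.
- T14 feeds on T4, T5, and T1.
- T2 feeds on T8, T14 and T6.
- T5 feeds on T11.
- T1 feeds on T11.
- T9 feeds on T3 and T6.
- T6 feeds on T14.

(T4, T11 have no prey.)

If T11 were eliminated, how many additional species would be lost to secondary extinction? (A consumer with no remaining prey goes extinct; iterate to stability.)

3

Remove T11.
Round 1: T5 (all prey gone), T1 (all prey gone), T3 (all prey gone) → extinct.
No further losses. Total secondary extinctions: 3.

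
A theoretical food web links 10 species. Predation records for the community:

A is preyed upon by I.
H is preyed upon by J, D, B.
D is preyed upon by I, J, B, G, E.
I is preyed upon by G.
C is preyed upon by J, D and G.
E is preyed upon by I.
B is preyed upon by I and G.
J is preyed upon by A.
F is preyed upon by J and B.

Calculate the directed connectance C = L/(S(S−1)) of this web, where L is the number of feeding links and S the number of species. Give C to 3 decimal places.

C = 0.211

The web has S = 10 species and L = 19 feeding links.
C = L / (S(S−1)) = 19 / 90 = 0.2111 ≈ 0.211.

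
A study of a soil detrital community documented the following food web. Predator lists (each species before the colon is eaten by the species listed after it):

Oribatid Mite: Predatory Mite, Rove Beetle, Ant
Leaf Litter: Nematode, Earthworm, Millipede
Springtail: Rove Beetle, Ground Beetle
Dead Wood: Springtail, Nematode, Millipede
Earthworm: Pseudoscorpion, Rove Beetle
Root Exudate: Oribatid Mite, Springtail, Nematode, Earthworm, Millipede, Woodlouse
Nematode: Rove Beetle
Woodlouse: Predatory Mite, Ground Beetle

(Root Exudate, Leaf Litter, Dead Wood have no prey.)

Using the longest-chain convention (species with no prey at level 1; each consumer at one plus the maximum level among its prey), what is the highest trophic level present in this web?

Basal resources (level 1): Root Exudate, Leaf Litter, Dead Wood.
Root Exudate → Woodlouse → Predatory Mite gives Predatory Mite level 3.
No species has a prey at level 3, so no species reaches level 4.

3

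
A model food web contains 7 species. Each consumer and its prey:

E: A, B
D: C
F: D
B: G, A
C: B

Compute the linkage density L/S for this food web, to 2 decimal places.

There are L = 7 links among S = 7 species.
L/S = 7/7 = 1.0000 ≈ 1.00.

L/S = 1.00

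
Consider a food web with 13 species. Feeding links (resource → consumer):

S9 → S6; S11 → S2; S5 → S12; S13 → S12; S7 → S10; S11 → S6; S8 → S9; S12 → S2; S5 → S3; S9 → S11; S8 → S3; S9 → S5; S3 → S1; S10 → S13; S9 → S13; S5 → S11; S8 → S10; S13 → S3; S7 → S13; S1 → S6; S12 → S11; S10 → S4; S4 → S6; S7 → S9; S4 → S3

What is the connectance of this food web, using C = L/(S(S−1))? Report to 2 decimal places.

The web has S = 13 species and L = 25 feeding links.
C = L / (S(S−1)) = 25 / 156 = 0.1603 ≈ 0.16.

C = 0.16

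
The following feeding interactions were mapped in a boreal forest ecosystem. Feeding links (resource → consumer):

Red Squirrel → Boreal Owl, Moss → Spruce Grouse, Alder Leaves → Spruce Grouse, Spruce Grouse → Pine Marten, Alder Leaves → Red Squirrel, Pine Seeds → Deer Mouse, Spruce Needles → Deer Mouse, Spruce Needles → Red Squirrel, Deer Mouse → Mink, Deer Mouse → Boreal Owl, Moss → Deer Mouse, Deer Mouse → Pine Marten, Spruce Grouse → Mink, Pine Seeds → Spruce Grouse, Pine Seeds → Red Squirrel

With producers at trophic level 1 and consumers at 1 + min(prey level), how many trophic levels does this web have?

3

Producers (level 1): Pine Seeds, Spruce Needles, Alder Leaves, Moss.
Following each consumer down to its lowest-level prey: Pine Seeds → Deer Mouse → Pine Marten (levels 1 through 3).
All prey of Pine Marten (Deer Mouse 2, Spruce Grouse 2) are at level 2 or above, so Pine Marten is at level 1 + 2 = 3.
Every consumer has at least one prey at level 2 or below, so none exceeds level 3.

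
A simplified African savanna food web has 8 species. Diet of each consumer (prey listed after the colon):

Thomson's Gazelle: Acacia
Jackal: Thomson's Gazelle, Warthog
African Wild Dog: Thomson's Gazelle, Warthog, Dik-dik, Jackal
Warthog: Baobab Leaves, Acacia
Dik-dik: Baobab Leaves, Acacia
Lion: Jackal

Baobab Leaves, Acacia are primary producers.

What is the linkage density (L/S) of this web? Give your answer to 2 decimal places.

L/S = 1.50

There are L = 12 links among S = 8 species.
L/S = 12/8 = 1.5000 ≈ 1.50.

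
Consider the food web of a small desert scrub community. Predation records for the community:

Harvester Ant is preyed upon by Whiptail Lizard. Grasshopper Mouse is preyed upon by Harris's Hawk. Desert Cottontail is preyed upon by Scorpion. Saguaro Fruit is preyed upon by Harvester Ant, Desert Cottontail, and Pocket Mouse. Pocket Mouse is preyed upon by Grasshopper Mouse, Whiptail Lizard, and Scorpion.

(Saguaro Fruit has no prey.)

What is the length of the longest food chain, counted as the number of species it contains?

One longest chain: Saguaro Fruit → Pocket Mouse → Grasshopper Mouse → Harris's Hawk.
It has 4 species and 3 links.

4 species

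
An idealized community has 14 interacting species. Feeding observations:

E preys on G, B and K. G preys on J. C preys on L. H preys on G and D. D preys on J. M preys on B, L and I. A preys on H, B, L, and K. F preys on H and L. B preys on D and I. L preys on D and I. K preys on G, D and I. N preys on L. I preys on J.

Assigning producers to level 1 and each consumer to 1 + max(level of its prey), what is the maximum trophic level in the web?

Producers (level 1): J.
J → D → H → F gives F level 4.
No species has a prey at level 4, so no species reaches level 5.

4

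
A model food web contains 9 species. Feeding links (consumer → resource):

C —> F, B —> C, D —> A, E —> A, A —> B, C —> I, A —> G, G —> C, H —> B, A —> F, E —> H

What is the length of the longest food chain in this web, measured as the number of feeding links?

One longest chain: F → C → B → A → D.
It has 5 species and 4 links.

4 links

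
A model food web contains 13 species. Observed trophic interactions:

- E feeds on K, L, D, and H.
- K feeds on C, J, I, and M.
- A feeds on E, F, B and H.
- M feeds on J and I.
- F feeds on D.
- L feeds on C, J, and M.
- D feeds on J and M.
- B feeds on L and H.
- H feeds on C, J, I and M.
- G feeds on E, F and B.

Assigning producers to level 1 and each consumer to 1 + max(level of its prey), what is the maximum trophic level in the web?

5

Producers (level 1): J, I, C.
J → M → D → F → G gives G level 5.
No species has a prey at level 5, so no species reaches level 6.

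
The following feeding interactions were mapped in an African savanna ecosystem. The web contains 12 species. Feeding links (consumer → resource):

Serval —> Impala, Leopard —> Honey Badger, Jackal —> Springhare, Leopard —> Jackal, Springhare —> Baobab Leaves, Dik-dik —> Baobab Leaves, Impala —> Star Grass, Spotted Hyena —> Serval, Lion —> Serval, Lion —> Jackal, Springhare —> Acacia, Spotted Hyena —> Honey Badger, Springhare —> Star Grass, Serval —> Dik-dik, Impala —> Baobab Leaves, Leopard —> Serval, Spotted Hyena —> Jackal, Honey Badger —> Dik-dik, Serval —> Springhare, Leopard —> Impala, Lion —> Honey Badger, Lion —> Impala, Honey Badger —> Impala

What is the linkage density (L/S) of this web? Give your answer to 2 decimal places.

L/S = 1.92

There are L = 23 links among S = 12 species.
L/S = 23/12 = 1.9167 ≈ 1.92.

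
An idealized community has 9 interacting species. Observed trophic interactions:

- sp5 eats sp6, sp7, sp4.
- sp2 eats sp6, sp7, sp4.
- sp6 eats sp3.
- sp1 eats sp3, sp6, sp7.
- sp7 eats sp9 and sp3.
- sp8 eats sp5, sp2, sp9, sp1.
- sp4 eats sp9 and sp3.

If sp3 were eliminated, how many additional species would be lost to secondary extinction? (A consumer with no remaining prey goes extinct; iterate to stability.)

Remove sp3.
Round 1: sp6 (all prey gone) → extinct.
No further losses. Total secondary extinctions: 1.

1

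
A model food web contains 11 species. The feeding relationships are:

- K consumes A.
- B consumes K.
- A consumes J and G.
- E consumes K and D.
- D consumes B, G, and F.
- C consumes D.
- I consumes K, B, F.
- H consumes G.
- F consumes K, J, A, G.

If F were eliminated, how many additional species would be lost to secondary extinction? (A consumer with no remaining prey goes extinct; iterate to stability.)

Remove F.
Every predator of it retains at least one other prey: I still has K, B; D still has G, B.
No consumer loses all prey, so no secondary extinctions occur.

0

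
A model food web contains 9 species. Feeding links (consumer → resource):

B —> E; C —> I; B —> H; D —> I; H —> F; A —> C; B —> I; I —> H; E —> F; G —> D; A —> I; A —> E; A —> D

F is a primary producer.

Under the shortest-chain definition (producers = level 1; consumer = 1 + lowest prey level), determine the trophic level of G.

Trophic level 5

F is a producer → level 1.
H eats F → level 2.
I eats H → level 3.
D eats I → level 4.
G eats D → level 5.
No prey of G is below level 4, so 5 is the minimum.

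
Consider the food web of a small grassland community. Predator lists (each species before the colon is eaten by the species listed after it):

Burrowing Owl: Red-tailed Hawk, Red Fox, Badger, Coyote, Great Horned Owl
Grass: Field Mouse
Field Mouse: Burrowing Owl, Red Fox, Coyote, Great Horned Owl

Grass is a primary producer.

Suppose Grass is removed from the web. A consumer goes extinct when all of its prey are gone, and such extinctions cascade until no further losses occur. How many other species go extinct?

Remove Grass.
Round 1: Field Mouse (all prey gone) → extinct.
Round 2: Burrowing Owl (all prey gone) → extinct.
Round 3: Red-tailed Hawk (all prey gone), Red Fox (all prey gone), Badger (all prey gone), Coyote (all prey gone), Great Horned Owl (all prey gone) → extinct.
No further losses. Total secondary extinctions: 7.

7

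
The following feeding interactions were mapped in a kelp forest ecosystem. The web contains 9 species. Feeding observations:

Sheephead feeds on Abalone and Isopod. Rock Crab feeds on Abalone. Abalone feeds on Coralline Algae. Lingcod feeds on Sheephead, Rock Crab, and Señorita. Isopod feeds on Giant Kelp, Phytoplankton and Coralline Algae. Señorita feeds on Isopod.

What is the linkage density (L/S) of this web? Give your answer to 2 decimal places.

L/S = 1.22

There are L = 11 links among S = 9 species.
L/S = 11/9 = 1.2222 ≈ 1.22.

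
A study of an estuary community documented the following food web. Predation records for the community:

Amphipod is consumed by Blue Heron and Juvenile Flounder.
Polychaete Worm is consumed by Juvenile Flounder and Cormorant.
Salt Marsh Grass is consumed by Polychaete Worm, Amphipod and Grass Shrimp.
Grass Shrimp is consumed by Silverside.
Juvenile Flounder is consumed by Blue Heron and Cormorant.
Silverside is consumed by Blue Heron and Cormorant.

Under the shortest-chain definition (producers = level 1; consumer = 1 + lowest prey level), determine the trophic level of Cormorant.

Salt Marsh Grass is a producer → level 1.
Polychaete Worm eats Salt Marsh Grass → level 2.
Cormorant eats Polychaete Worm → level 3.
No prey of Cormorant is below level 2, so 3 is the minimum.

Trophic level 3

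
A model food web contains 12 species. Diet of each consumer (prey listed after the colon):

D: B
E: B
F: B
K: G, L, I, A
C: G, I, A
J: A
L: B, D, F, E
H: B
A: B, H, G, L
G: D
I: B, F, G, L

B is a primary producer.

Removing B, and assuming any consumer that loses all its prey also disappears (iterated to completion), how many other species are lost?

Remove B.
Round 1: D (all prey gone), H (all prey gone), F (all prey gone), E (all prey gone) → extinct.
Round 2: G (all prey gone), L (all prey gone) → extinct.
Round 3: I (all prey gone), A (all prey gone) → extinct.
Round 4: K (all prey gone), C (all prey gone), J (all prey gone) → extinct.
No further losses. Total secondary extinctions: 11.

11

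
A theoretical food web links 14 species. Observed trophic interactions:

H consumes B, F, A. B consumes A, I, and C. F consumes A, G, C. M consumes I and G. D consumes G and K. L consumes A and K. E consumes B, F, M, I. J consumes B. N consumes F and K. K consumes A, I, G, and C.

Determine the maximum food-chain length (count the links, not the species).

2 links

One longest chain: A → K → D.
It has 3 species and 2 links.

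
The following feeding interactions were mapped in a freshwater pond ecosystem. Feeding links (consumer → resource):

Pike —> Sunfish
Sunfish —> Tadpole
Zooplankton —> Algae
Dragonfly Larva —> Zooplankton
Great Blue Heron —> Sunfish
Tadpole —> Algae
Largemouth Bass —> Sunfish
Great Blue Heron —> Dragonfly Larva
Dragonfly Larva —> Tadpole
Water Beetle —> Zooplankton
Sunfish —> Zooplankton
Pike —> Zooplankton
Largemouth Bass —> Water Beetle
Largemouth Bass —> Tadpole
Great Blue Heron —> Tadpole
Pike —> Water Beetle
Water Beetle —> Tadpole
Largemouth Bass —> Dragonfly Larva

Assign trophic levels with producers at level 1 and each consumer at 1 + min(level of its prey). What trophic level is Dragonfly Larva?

Algae is a producer → level 1.
Zooplankton eats Algae → level 2.
Dragonfly Larva eats Zooplankton → level 3.
No prey of Dragonfly Larva is below level 2, so 3 is the minimum.

Trophic level 3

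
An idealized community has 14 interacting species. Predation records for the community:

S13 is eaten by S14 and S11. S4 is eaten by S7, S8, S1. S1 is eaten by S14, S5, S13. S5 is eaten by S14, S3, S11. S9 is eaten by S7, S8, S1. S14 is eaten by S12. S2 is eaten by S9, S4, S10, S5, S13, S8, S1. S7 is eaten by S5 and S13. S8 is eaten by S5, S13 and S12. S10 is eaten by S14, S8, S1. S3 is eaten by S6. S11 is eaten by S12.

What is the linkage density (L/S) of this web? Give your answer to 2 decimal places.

There are L = 32 links among S = 14 species.
L/S = 32/14 = 2.2857 ≈ 2.29.

L/S = 2.29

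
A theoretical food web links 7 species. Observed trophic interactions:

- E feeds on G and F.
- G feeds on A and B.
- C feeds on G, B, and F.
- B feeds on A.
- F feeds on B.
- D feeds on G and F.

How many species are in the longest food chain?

4 species

One longest chain: A → B → G → C.
It has 4 species and 3 links.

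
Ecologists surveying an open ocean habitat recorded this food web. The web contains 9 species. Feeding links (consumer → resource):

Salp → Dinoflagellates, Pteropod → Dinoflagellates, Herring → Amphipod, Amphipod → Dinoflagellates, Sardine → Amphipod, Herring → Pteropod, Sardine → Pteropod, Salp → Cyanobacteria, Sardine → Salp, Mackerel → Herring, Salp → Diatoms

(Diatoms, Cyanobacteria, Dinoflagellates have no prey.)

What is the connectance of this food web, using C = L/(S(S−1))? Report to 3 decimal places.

The web has S = 9 species and L = 11 feeding links.
C = L / (S(S−1)) = 11 / 72 = 0.1528 ≈ 0.153.

C = 0.153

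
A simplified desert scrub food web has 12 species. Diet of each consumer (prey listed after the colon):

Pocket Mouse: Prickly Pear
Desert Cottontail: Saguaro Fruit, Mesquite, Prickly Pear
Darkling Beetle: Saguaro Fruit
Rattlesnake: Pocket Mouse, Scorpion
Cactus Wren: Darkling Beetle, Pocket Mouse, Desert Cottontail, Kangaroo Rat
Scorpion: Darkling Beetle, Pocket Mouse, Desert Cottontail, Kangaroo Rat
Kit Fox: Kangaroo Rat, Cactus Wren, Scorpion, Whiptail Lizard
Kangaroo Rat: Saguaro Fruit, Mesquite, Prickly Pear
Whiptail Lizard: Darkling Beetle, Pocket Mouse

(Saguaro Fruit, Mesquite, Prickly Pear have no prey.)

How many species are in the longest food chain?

One longest chain: Saguaro Fruit → Darkling Beetle → Scorpion → Kit Fox.
It has 4 species and 3 links.

4 species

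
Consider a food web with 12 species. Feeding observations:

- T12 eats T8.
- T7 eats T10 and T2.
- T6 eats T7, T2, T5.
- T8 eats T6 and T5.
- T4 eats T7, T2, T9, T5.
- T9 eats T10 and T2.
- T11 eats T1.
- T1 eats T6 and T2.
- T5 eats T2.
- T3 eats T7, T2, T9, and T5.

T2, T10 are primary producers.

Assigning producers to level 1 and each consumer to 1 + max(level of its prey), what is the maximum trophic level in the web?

Producers (level 1): T2, T10.
T2 → T5 → T6 → T8 → T12 gives T12 level 5.
No species has a prey at level 5, so no species reaches level 6.

5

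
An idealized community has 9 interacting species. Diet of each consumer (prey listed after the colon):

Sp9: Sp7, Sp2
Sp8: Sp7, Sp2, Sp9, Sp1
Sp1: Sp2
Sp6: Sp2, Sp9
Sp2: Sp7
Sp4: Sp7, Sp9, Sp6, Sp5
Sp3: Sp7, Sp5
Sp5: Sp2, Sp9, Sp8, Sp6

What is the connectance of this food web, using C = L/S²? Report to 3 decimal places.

The web has S = 9 species and L = 20 feeding links.
C = L / S² = 20 / 81 = 0.2469 ≈ 0.247.

C = 0.247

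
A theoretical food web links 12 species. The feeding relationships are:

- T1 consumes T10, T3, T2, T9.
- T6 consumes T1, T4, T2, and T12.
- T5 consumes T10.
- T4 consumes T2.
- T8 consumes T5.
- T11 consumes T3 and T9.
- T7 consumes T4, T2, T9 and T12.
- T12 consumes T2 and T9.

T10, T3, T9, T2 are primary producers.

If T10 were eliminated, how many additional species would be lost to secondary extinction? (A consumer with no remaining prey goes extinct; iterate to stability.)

2

Remove T10.
Round 1: T5 (all prey gone) → extinct.
Round 2: T8 (all prey gone) → extinct.
No further losses. Total secondary extinctions: 2.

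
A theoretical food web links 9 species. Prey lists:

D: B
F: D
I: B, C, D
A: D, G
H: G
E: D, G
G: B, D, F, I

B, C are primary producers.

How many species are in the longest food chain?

5 species

One longest chain: B → D → F → G → A.
It has 5 species and 4 links.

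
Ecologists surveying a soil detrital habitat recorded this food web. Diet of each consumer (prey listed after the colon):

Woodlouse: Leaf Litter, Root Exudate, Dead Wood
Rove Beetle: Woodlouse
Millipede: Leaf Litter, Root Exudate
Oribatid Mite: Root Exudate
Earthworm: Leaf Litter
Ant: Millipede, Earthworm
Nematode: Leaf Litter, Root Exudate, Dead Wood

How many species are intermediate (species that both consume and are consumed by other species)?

Intermediate species (has both prey and predators): Millipede, Earthworm, Woodlouse.
Count: 3.

3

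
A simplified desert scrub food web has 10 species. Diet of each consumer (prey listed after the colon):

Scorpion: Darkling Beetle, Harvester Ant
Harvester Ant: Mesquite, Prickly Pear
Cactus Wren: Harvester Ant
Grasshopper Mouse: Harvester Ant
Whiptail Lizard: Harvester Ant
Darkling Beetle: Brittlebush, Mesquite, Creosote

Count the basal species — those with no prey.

4

Basal species (no prey listed): Brittlebush, Mesquite, Prickly Pear, Creosote.
Count: 4.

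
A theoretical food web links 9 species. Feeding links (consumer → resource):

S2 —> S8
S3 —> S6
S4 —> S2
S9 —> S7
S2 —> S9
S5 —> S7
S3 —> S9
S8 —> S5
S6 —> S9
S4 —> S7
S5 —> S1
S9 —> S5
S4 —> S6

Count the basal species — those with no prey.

2

Basal species (no prey listed): S7, S1.
Count: 2.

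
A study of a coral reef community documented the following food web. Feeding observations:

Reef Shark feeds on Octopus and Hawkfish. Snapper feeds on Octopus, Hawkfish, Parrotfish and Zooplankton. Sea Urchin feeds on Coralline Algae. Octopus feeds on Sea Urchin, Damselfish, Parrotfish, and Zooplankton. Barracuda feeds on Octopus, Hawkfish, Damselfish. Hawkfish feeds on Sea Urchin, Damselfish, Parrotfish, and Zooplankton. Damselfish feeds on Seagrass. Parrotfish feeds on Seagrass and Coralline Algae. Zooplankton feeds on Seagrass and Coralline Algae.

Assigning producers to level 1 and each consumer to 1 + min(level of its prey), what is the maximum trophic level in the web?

Producers (level 1): Seagrass, Coralline Algae.
Following each consumer down to its lowest-level prey: Coralline Algae → Sea Urchin → Octopus → Reef Shark (levels 1 through 4).
All prey of Reef Shark (Octopus 3, Hawkfish 3) are at level 3 or above, so Reef Shark is at level 1 + 3 = 4.
Every consumer has at least one prey at level 3 or below, so none exceeds level 4.

4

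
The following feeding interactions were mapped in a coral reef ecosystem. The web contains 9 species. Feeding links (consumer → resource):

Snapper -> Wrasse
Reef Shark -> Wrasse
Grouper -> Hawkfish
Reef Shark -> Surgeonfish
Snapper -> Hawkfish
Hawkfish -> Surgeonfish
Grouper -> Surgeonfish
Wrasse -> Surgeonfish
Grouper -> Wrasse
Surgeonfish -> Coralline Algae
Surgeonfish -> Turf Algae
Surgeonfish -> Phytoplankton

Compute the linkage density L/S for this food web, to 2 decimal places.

L/S = 1.33

There are L = 12 links among S = 9 species.
L/S = 12/9 = 1.3333 ≈ 1.33.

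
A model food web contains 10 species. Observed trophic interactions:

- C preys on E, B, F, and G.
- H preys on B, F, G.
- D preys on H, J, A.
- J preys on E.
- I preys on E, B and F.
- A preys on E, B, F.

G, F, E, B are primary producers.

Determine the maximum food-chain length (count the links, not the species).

One longest chain: E → J → D.
It has 3 species and 2 links.

2 links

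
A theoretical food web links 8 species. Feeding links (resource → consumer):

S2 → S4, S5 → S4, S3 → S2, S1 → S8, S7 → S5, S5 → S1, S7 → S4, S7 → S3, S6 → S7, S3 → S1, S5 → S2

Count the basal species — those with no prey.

Basal species (no prey listed): S6.
Count: 1.

1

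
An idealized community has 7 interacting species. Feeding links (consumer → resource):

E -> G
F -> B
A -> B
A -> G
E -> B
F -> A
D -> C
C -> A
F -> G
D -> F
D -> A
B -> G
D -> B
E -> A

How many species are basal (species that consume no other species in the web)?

1

Basal species (no prey listed): G.
Count: 1.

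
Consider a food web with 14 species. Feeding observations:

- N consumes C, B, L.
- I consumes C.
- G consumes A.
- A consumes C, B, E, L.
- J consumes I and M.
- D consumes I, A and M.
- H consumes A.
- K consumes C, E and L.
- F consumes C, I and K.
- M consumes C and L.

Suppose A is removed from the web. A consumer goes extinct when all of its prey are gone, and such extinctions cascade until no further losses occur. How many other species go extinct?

Remove A.
Round 1: H (all prey gone), G (all prey gone) → extinct.
No further losses. Total secondary extinctions: 2.

2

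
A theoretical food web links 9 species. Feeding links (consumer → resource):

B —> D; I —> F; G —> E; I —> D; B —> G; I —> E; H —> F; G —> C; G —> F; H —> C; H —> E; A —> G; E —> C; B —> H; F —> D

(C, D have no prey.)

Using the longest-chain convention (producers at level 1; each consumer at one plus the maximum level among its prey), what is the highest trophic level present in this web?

Producers (level 1): C, D.
C → E → G → A gives A level 4.
No species has a prey at level 4, so no species reaches level 5.

4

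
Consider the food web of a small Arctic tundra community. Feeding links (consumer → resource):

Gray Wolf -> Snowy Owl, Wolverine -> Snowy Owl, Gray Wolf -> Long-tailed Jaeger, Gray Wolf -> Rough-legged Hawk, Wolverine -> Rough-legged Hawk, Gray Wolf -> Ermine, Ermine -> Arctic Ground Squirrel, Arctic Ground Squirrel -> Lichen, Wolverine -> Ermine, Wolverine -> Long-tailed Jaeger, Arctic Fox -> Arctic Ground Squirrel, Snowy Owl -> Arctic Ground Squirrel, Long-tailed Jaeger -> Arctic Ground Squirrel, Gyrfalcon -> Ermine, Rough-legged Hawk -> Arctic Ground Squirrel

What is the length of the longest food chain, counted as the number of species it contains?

4 species

One longest chain: Lichen → Arctic Ground Squirrel → Rough-legged Hawk → Wolverine.
It has 4 species and 3 links.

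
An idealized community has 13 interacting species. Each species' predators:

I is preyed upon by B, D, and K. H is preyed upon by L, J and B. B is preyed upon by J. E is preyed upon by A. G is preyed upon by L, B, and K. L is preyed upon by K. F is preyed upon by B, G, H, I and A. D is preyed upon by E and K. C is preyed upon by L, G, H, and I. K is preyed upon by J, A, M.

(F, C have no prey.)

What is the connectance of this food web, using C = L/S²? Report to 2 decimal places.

C = 0.15

The web has S = 13 species and L = 26 feeding links.
C = L / S² = 26 / 169 = 0.1538 ≈ 0.15.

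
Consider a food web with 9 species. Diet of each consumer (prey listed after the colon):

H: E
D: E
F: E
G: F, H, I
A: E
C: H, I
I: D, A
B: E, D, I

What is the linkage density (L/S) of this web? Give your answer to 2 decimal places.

There are L = 14 links among S = 9 species.
L/S = 14/9 = 1.5556 ≈ 1.56.

L/S = 1.56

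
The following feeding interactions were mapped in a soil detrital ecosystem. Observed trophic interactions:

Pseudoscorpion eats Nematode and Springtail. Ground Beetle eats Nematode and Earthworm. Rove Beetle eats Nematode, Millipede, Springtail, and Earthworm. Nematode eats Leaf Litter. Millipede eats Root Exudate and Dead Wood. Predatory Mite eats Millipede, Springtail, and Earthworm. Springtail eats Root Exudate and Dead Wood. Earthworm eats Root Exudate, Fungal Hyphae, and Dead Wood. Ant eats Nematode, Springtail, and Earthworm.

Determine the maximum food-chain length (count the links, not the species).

One longest chain: Leaf Litter → Nematode → Ground Beetle.
It has 3 species and 2 links.

2 links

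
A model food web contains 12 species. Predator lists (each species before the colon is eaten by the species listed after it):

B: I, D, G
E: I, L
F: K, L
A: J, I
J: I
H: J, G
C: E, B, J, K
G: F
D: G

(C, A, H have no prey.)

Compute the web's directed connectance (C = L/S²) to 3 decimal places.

The web has S = 12 species and L = 18 feeding links.
C = L / S² = 18 / 144 = 0.1250 ≈ 0.125.

C = 0.125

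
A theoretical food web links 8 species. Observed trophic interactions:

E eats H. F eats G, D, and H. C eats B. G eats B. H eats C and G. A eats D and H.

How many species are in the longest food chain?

4 species

One longest chain: B → C → H → F.
It has 4 species and 3 links.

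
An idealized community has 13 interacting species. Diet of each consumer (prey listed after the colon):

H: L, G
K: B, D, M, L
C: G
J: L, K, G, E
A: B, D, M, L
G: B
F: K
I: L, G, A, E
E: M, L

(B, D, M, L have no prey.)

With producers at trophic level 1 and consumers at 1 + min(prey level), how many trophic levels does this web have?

3

Producers (level 1): B, D, M, L.
Following each consumer down to its lowest-level prey: B → G → C (levels 1 through 3).
All prey of C (G 2) are at level 2 or above, so C is at level 1 + 2 = 3.
Every consumer has at least one prey at level 2 or below, so none exceeds level 3.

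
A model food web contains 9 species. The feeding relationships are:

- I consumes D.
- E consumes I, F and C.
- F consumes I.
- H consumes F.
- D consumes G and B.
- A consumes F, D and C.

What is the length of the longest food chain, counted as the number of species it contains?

5 species

One longest chain: B → D → I → F → A.
It has 5 species and 4 links.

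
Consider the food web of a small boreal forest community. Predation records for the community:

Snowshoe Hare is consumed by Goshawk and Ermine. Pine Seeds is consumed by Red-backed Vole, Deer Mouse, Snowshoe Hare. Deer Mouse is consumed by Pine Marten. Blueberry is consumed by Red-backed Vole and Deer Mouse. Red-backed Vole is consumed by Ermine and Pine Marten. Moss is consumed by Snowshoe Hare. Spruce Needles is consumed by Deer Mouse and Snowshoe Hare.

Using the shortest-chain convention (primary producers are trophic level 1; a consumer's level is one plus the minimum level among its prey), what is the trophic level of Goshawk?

Pine Seeds is a producer → level 1.
Snowshoe Hare eats Pine Seeds → level 2.
Goshawk eats Snowshoe Hare → level 3.
No prey of Goshawk is below level 2, so 3 is the minimum.

Trophic level 3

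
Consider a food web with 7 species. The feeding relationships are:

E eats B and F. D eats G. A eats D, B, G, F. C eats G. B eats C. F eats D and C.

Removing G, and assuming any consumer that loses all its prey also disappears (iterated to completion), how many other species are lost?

6

Remove G.
Round 1: D (all prey gone), C (all prey gone) → extinct.
Round 2: B (all prey gone), F (all prey gone) → extinct.
Round 3: E (all prey gone), A (all prey gone) → extinct.
No further losses. Total secondary extinctions: 6.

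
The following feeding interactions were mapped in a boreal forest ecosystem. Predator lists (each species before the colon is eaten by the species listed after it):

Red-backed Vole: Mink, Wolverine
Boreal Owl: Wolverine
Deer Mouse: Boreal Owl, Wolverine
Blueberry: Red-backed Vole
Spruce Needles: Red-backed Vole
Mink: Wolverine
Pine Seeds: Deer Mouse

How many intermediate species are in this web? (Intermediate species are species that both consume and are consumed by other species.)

4

Intermediate species (has both prey and predators): Red-backed Vole, Deer Mouse, Boreal Owl, Mink.
Count: 4.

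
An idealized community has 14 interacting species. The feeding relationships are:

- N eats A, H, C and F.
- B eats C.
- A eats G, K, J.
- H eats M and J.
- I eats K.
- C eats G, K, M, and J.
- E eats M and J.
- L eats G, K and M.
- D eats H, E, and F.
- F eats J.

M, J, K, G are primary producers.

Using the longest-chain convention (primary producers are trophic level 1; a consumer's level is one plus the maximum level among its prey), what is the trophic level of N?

Trophic level 3

M is a producer → level 1.
C eats M (level 1); other prey at levels: J 1, K 1, G 1 → level 2.
N eats C (level 2); other prey at levels: F 2, A 2, H 2 → level 3.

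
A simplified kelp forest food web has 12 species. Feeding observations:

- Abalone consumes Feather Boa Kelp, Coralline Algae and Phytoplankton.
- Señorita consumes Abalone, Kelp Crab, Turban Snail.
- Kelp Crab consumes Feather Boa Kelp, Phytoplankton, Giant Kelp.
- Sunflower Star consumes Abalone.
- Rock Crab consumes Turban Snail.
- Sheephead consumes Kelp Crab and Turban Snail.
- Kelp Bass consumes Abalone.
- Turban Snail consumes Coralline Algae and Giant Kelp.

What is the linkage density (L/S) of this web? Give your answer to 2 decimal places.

There are L = 16 links among S = 12 species.
L/S = 16/12 = 1.3333 ≈ 1.33.

L/S = 1.33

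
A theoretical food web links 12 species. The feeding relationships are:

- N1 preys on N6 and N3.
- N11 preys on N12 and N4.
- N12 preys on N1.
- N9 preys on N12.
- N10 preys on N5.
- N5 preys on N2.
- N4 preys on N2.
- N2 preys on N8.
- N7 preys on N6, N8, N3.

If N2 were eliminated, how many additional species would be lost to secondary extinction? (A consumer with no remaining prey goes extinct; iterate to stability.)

Remove N2.
Round 1: N4 (all prey gone), N5 (all prey gone) → extinct.
Round 2: N10 (all prey gone) → extinct.
No further losses. Total secondary extinctions: 3.

3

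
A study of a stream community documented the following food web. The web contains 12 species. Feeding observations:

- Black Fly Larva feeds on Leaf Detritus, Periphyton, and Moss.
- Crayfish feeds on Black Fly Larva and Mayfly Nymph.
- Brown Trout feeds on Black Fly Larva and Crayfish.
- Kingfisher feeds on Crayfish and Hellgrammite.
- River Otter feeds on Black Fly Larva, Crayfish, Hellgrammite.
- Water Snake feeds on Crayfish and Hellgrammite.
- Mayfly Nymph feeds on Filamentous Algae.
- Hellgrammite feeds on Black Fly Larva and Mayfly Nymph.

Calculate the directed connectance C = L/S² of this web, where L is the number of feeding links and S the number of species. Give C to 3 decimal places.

C = 0.118

The web has S = 12 species and L = 17 feeding links.
C = L / S² = 17 / 144 = 0.1181 ≈ 0.118.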